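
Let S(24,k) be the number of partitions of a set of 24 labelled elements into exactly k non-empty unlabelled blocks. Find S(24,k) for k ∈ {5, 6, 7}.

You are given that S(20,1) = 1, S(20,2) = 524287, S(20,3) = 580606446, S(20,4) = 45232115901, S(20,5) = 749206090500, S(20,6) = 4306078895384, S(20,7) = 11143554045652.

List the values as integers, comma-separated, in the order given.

485000783495250, 6090236036084530, 31677463851804540

r21: T_21,2=2×524287+1=1048575; T_21,3=3×580606446+524287=1742343625; T_21,4=4×45232115901+580606446=181509070050; T_21,5=5×749206090500+45232115901=3791262568401; T_21,6=6×4306078895384+749206090500=26585679462804; T_21,7=7×11143554045652+4306078895384=82310957214948
r22: T_22,3=3×1742343625+1048575=5228079450; T_22,4=4×181509070050+1742343625=727778623825; T_22,5=5×3791262568401+181509070050=19137821912055; T_22,6=6×26585679462804+3791262568401=163305339345225; T_22,7=7×82310957214948+26585679462804=602762379967440
r23: T_23,4=4×727778623825+5228079450=2916342574750; T_23,5=5×19137821912055+727778623825=96416888184100; T_23,6=6×163305339345225+19137821912055=998969857983405; T_23,7=7×602762379967440+163305339345225=4382641999117305
r24: T_24,5=5×96416888184100+2916342574750=485000783495250; T_24,6=6×998969857983405+96416888184100=6090236036084530; T_24,7=7×4382641999117305+998969857983405=31677463851804540
Read S(24,5) = 485000783495250, S(24,6) = 6090236036084530, S(24,7) = 31677463851804540.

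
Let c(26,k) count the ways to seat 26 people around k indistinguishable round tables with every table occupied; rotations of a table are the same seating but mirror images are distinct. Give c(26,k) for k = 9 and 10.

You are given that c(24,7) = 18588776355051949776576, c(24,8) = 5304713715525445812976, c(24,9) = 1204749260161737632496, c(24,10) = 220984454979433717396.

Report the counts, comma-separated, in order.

1001369304512841374110000, 196928100451110820242880

[25] T[25,8]:24*5304713715525445812976+18588776355051949776576=145901905527662649288000 · T[25,9]:24*1204749260161737632496+5304713715525445812976=34218695959407148992880 · T[25,10]:24*220984454979433717396+1204749260161737632496=6508376179668146850000
[26] T[26,9]:25*34218695959407148992880+145901905527662649288000=1001369304512841374110000 · T[26,10]:25*6508376179668146850000+34218695959407148992880=196928100451110820242880
Read c(26,9) = 1001369304512841374110000, c(26,10) = 196928100451110820242880.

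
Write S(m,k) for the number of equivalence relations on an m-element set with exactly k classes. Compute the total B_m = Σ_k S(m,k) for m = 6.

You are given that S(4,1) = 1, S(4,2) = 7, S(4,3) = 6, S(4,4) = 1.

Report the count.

row 5: T[5][1]=1·1+0=1  T[5][2]=2·7+1=15  T[5][3]=3·6+7=25  T[5][4]=4·1+6=10  T[5][5]=5·0+1=1
row 6: T[6][1]=1·1+0=1  T[6][2]=2·15+1=31  T[6][3]=3·25+15=90  T[6][4]=4·10+25=65  T[6][5]=5·1+10=15  T[6][6]=6·0+1=1
B_6 = ΣS(6,k) = 1+31+90+65+15+1 = 203

203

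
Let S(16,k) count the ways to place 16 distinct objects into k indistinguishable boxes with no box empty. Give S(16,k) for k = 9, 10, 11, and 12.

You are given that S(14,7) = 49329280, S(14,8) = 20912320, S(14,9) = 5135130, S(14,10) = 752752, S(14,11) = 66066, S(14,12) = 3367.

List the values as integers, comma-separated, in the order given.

820784250, 193754990, 28936908, 2757118

i=15: T(15,8)=49329280+8·20912320=216627840 | T(15,9)=20912320+9·5135130=67128490 | T(15,10)=5135130+10·752752=12662650 | T(15,11)=752752+11·66066=1479478 | T(15,12)=66066+12·3367=106470
i=16: T(16,9)=216627840+9·67128490=820784250 | T(16,10)=67128490+10·12662650=193754990 | T(16,11)=12662650+11·1479478=28936908 | T(16,12)=1479478+12·106470=2757118
Read S(16,9) = 820784250, S(16,10) = 193754990, S(16,11) = 28936908, S(16,12) = 2757118.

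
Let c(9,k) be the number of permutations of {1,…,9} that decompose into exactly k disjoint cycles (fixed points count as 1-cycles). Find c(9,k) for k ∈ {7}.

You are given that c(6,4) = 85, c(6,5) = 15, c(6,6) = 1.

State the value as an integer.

row 7: T[7][5]=6·15+85=175  T[7][6]=6·1+15=21  T[7][7]=6·0+1=1
row 8: T[8][6]=7·21+175=322  T[8][7]=7·1+21=28
row 9: T[9][7]=8·28+322=546
Read c(9,7) = 546.

546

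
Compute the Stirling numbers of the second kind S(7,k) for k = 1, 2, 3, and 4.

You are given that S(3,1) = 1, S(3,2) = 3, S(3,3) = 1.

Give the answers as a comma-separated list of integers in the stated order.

row 4: T[4][1]=1·1+0=1  T[4][2]=2·3+1=7  T[4][3]=3·1+3=6  T[4][4]=4·0+1=1
row 5: T[5][1]=1·1+0=1  T[5][2]=2·7+1=15  T[5][3]=3·6+7=25  T[5][4]=4·1+6=10
row 6: T[6][1]=1·1+0=1  T[6][2]=2·15+1=31  T[6][3]=3·25+15=90  T[6][4]=4·10+25=65
row 7: T[7][1]=1·1+0=1  T[7][2]=2·31+1=63  T[7][3]=3·90+31=301  T[7][4]=4·65+90=350
Read S(7,1) = 1, S(7,2) = 63, S(7,3) = 301, S(7,4) = 350.

1, 63, 301, 350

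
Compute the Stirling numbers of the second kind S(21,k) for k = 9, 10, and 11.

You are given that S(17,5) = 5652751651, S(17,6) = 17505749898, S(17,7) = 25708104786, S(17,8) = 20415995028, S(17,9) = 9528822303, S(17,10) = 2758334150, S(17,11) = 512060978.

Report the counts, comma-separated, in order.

123272476465204, 71187132291275, 26826851689001

i=18: T(18,6)=5652751651+6·17505749898=110687251039 | T(18,7)=17505749898+7·25708104786=197462483400 | T(18,8)=25708104786+8·20415995028=189036065010 | T(18,9)=20415995028+9·9528822303=106175395755 | T(18,10)=9528822303+10·2758334150=37112163803 | T(18,11)=2758334150+11·512060978=8391004908
i=19: T(19,7)=110687251039+7·197462483400=1492924634839 | T(19,8)=197462483400+8·189036065010=1709751003480 | T(19,9)=189036065010+9·106175395755=1144614626805 | T(19,10)=106175395755+10·37112163803=477297033785 | T(19,11)=37112163803+11·8391004908=129413217791
i=20: T(20,8)=1492924634839+8·1709751003480=15170932662679 | T(20,9)=1709751003480+9·1144614626805=12011282644725 | T(20,10)=1144614626805+10·477297033785=5917584964655 | T(20,11)=477297033785+11·129413217791=1900842429486
i=21: T(21,9)=15170932662679+9·12011282644725=123272476465204 | T(21,10)=12011282644725+10·5917584964655=71187132291275 | T(21,11)=5917584964655+11·1900842429486=26826851689001
Read S(21,9) = 123272476465204, S(21,10) = 71187132291275, S(21,11) = 26826851689001.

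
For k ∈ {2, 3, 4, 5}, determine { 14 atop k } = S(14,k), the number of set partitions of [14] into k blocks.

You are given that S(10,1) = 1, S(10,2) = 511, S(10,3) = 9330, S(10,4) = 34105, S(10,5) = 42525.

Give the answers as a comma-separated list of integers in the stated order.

8191, 788970, 10391745, 40075035

row 11: T[11][1]=1·1+0=1  T[11][2]=2·511+1=1023  T[11][3]=3·9330+511=28501  T[11][4]=4·34105+9330=145750  T[11][5]=5·42525+34105=246730
row 12: T[12][1]=1·1+0=1  T[12][2]=2·1023+1=2047  T[12][3]=3·28501+1023=86526  T[12][4]=4·145750+28501=611501  T[12][5]=5·246730+145750=1379400
row 13: T[13][1]=1·1+0=1  T[13][2]=2·2047+1=4095  T[13][3]=3·86526+2047=261625  T[13][4]=4·611501+86526=2532530  T[13][5]=5·1379400+611501=7508501
row 14: T[14][2]=2·4095+1=8191  T[14][3]=3·261625+4095=788970  T[14][4]=4·2532530+261625=10391745  T[14][5]=5·7508501+2532530=40075035
Read S(14,2) = 8191, S(14,3) = 788970, S(14,4) = 10391745, S(14,5) = 40075035.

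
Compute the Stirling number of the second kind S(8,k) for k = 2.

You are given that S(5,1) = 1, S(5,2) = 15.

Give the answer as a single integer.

i=6: T(6,1)=0+1·1=1 | T(6,2)=1+2·15=31
i=7: T(7,1)=0+1·1=1 | T(7,2)=1+2·31=63
i=8: T(8,2)=1+2·63=127
Read S(8,2) = 127.

127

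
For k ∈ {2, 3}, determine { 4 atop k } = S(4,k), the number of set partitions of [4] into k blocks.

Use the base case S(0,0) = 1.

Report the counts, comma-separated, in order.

r1: T_1,1=1×0+1=1
r2: T_2,1=1×1+0=1; T_2,2=2×0+1=1
r3: T_3,1=1×1+0=1; T_3,2=2×1+1=3; T_3,3=3×0+1=1
r4: T_4,2=2×3+1=7; T_4,3=3×1+3=6
Read S(4,2) = 7, S(4,3) = 6.

7, 6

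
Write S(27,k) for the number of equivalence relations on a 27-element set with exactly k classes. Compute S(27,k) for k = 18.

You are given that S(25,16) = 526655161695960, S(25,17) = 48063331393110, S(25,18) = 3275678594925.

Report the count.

3270191625210510

@26  (26,17):48063331393110·17+526655161695960→1343731795378830, (26,18):3275678594925·18+48063331393110→107025546101760
@27  (27,18):107025546101760·18+1343731795378830→3270191625210510
Read S(27,18) = 3270191625210510.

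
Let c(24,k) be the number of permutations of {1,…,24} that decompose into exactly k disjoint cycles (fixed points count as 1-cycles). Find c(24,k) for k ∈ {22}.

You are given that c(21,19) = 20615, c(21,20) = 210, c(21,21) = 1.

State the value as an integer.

35926

i=22: T(22,20)=20615+21·210=25025 | T(22,21)=210+21·1=231 | T(22,22)=1+21·0=1
i=23: T(23,21)=25025+22·231=30107 | T(23,22)=231+22·1=253
i=24: T(24,22)=30107+23·253=35926
Read c(24,22) = 35926.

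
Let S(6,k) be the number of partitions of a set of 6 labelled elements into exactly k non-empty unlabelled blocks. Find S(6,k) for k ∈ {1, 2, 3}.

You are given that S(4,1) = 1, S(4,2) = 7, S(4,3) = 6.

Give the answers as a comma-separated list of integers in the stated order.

i=5: T(5,1)=0+1·1=1 | T(5,2)=1+2·7=15 | T(5,3)=7+3·6=25
i=6: T(6,1)=0+1·1=1 | T(6,2)=1+2·15=31 | T(6,3)=15+3·25=90
Read S(6,1) = 1, S(6,2) = 31, S(6,3) = 90.

1, 31, 90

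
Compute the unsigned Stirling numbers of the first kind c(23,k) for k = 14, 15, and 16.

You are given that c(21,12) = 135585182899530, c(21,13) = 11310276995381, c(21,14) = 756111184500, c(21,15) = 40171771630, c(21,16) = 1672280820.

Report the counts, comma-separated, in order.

@22  (22,13):11310276995381·21+135585182899530→373100999802531, (22,14):756111184500·21+11310276995381→27188611869881, (22,15):40171771630·21+756111184500→1599718388730, (22,16):1672280820·21+40171771630→75289668850
@23  (23,14):27188611869881·22+373100999802531→971250460939913, (23,15):1599718388730·22+27188611869881→62382416421941, (23,16):75289668850·22+1599718388730→3256091103430
Read c(23,14) = 971250460939913, c(23,15) = 62382416421941, c(23,16) = 3256091103430.

971250460939913, 62382416421941, 3256091103430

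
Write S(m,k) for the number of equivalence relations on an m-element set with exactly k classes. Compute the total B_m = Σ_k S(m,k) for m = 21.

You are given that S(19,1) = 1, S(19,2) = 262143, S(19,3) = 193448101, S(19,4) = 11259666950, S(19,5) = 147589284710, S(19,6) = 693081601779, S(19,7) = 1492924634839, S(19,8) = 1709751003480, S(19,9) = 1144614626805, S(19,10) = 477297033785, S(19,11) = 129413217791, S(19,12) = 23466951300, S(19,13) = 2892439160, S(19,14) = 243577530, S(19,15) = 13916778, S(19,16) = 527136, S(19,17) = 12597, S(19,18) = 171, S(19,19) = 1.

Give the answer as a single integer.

474869816156751

row 20: T[20][1]=1·1+0=1  T[20][2]=2·262143+1=524287  T[20][3]=3·193448101+262143=580606446  T[20][4]=4·11259666950+193448101=45232115901  T[20][5]=5·147589284710+11259666950=749206090500  T[20][6]=6·693081601779+147589284710=4306078895384  T[20][7]=7·1492924634839+693081601779=11143554045652  T[20][8]=8·1709751003480+1492924634839=15170932662679  T[20][9]=9·1144614626805+1709751003480=12011282644725  T[20][10]=10·477297033785+1144614626805=5917584964655  T[20][11]=11·129413217791+477297033785=1900842429486  T[20][12]=12·23466951300+129413217791=411016633391  T[20][13]=13·2892439160+23466951300=61068660380  T[20][14]=14·243577530+2892439160=6302524580  T[20][15]=15·13916778+243577530=452329200  T[20][16]=16·527136+13916778=22350954  T[20][17]=17·12597+527136=741285  T[20][18]=18·171+12597=15675  T[20][19]=19·1+171=190  T[20][20]=20·0+1=1
row 21: T[21][1]=1·1+0=1  T[21][2]=2·524287+1=1048575  T[21][3]=3·580606446+524287=1742343625  T[21][4]=4·45232115901+580606446=181509070050  T[21][5]=5·749206090500+45232115901=3791262568401  T[21][6]=6·4306078895384+749206090500=26585679462804  T[21][7]=7·11143554045652+4306078895384=82310957214948  T[21][8]=8·15170932662679+11143554045652=132511015347084  T[21][9]=9·12011282644725+15170932662679=123272476465204  T[21][10]=10·5917584964655+12011282644725=71187132291275  T[21][11]=11·1900842429486+5917584964655=26826851689001  T[21][12]=12·411016633391+1900842429486=6833042030178  T[21][13]=13·61068660380+411016633391=1204909218331  T[21][14]=14·6302524580+61068660380=149304004500  T[21][15]=15·452329200+6302524580=13087462580  T[21][16]=16·22350954+452329200=809944464  T[21][17]=17·741285+22350954=34952799  T[21][18]=18·15675+741285=1023435  T[21][19]=19·190+15675=19285  T[21][20]=20·1+190=210  T[21][21]=21·0+1=1
B_21 = ΣS(21,k) = 1+1048575+1742343625+181509070050+3791262568401+26585679462804+82310957214948+132511015347084+123272476465204+71187132291275+26826851689001+6833042030178+1204909218331+149304004500+13087462580+809944464+34952799+1023435+19285+210+1 = 474869816156751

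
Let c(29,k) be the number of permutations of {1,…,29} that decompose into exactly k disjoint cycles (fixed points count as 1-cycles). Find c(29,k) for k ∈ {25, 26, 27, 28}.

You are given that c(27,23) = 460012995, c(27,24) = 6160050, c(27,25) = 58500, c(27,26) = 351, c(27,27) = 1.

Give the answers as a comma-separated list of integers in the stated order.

@28  (28,24):6160050·27+460012995→626334345, (28,25):58500·27+6160050→7739550, (28,26):351·27+58500→67977, (28,27):1·27+351→378, (28,28):0·27+1→1
@29  (29,25):7739550·28+626334345→843041745, (29,26):67977·28+7739550→9642906, (29,27):378·28+67977→78561, (29,28):1·28+378→406
Read c(29,25) = 843041745, c(29,26) = 9642906, c(29,27) = 78561, c(29,28) = 406.

843041745, 9642906, 78561, 406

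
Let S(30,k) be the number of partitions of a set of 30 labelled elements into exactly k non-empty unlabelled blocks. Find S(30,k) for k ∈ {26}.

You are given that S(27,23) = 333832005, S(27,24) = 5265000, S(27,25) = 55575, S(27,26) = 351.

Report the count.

@28  (28,24):5265000·24+333832005→460192005, (28,25):55575·25+5265000→6654375, (28,26):351·26+55575→64701
@29  (29,25):6654375·25+460192005→626551380, (29,26):64701·26+6654375→8336601
@30  (30,26):8336601·26+626551380→843303006
Read S(30,26) = 843303006.

843303006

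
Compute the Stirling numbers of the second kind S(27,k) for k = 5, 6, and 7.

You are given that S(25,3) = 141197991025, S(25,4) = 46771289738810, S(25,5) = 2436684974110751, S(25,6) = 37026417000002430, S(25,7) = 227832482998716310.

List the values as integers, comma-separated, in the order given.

@26  (26,4):46771289738810·4+141197991025→187226356946265, (26,5):2436684974110751·5+46771289738810→12230196160292565, (26,6):37026417000002430·6+2436684974110751→224595186974125331, (26,7):227832482998716310·7+37026417000002430→1631853797991016600
@27  (27,5):12230196160292565·5+187226356946265→61338207158409090, (27,6):224595186974125331·6+12230196160292565→1359801318005044551, (27,7):1631853797991016600·7+224595186974125331→11647571772911241531
Read S(27,5) = 61338207158409090, S(27,6) = 1359801318005044551, S(27,7) = 11647571772911241531.

61338207158409090, 1359801318005044551, 11647571772911241531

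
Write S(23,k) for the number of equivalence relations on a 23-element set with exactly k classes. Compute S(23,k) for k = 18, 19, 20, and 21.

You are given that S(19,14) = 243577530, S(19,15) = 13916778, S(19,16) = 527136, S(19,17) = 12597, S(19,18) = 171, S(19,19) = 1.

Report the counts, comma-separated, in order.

i=20: T(20,15)=243577530+15·13916778=452329200 | T(20,16)=13916778+16·527136=22350954 | T(20,17)=527136+17·12597=741285 | T(20,18)=12597+18·171=15675 | T(20,19)=171+19·1=190 | T(20,20)=1+20·0=1
i=21: T(21,16)=452329200+16·22350954=809944464 | T(21,17)=22350954+17·741285=34952799 | T(21,18)=741285+18·15675=1023435 | T(21,19)=15675+19·190=19285 | T(21,20)=190+20·1=210 | T(21,21)=1+21·0=1
i=22: T(22,17)=809944464+17·34952799=1404142047 | T(22,18)=34952799+18·1023435=53374629 | T(22,19)=1023435+19·19285=1389850 | T(22,20)=19285+20·210=23485 | T(22,21)=210+21·1=231
i=23: T(23,18)=1404142047+18·53374629=2364885369 | T(23,19)=53374629+19·1389850=79781779 | T(23,20)=1389850+20·23485=1859550 | T(23,21)=23485+21·231=28336
Read S(23,18) = 2364885369, S(23,19) = 79781779, S(23,20) = 1859550, S(23,21) = 28336.

2364885369, 79781779, 1859550, 28336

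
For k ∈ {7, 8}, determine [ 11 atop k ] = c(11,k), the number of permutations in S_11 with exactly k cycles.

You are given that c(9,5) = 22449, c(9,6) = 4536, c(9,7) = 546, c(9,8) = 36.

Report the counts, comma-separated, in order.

@10  (10,6):4536·9+22449→63273, (10,7):546·9+4536→9450, (10,8):36·9+546→870
@11  (11,7):9450·10+63273→157773, (11,8):870·10+9450→18150
Read c(11,7) = 157773, c(11,8) = 18150.

157773, 18150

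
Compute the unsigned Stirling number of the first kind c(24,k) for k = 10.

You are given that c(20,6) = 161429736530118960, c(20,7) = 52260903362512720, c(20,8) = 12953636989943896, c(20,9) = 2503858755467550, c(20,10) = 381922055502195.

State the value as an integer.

220984454979433717396

[21] T[21,7]:20*52260903362512720+161429736530118960=1206647803780373360 · T[21,8]:20*12953636989943896+52260903362512720=311333643161390640 · T[21,9]:20*2503858755467550+12953636989943896=63030812099294896 · T[21,10]:20*381922055502195+2503858755467550=10142299865511450
[22] T[22,8]:21*311333643161390640+1206647803780373360=7744654310169576800 · T[22,9]:21*63030812099294896+311333643161390640=1634980697246583456 · T[22,10]:21*10142299865511450+63030812099294896=276019109275035346
[23] T[23,9]:22*1634980697246583456+7744654310169576800=43714229649594412832 · T[23,10]:22*276019109275035346+1634980697246583456=7707401101297361068
[24] T[24,10]:23*7707401101297361068+43714229649594412832=220984454979433717396
Read c(24,10) = 220984454979433717396.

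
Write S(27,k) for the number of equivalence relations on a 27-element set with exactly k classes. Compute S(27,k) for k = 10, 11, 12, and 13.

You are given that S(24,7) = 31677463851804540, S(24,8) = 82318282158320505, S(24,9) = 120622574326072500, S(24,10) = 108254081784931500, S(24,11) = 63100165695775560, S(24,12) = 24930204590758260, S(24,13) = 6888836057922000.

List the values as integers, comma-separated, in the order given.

@25  (25,8):82318282158320505·8+31677463851804540→690223721118368580, (25,9):120622574326072500·9+82318282158320505→1167921451092973005, (25,10):108254081784931500·10+120622574326072500→1203163392175387500, (25,11):63100165695775560·11+108254081784931500→802355904438462660, (25,12):24930204590758260·12+63100165695775560→362262620784874680, (25,13):6888836057922000·13+24930204590758260→114485073343744260
@26  (26,9):1167921451092973005·9+690223721118368580→11201516780955125625, (26,10):1203163392175387500·10+1167921451092973005→13199555372846848005, (26,11):802355904438462660·11+1203163392175387500→10029078340998476760, (26,12):362262620784874680·12+802355904438462660→5149507353856958820, (26,13):114485073343744260·13+362262620784874680→1850568574253550060
@27  (27,10):13199555372846848005·10+11201516780955125625→143197070509423605675, (27,11):10029078340998476760·11+13199555372846848005→123519417123830092365, (27,12):5149507353856958820·12+10029078340998476760→71823166587281982600, (27,13):1850568574253550060·13+5149507353856958820→29206898819153109600
Read S(27,10) = 143197070509423605675, S(27,11) = 123519417123830092365, S(27,12) = 71823166587281982600, S(27,13) = 29206898819153109600.

143197070509423605675, 123519417123830092365, 71823166587281982600, 29206898819153109600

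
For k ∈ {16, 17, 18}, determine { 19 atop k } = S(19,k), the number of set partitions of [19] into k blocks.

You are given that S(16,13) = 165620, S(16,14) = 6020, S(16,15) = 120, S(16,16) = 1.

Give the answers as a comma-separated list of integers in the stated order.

527136, 12597, 171

[17] T[17,14]:14*6020+165620=249900 · T[17,15]:15*120+6020=7820 · T[17,16]:16*1+120=136 · T[17,17]:17*0+1=1
[18] T[18,15]:15*7820+249900=367200 · T[18,16]:16*136+7820=9996 · T[18,17]:17*1+136=153 · T[18,18]:18*0+1=1
[19] T[19,16]:16*9996+367200=527136 · T[19,17]:17*153+9996=12597 · T[19,18]:18*1+153=171
Read S(19,16) = 527136, S(19,17) = 12597, S(19,18) = 171.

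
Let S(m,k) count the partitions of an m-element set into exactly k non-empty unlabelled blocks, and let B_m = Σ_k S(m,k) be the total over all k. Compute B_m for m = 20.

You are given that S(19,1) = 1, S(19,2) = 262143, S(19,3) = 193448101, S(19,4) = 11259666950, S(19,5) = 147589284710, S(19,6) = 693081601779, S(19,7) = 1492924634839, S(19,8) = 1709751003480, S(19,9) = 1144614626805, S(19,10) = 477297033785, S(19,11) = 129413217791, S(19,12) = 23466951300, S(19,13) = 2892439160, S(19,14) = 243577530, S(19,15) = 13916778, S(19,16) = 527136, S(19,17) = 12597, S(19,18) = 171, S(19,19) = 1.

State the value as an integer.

51724158235372

row 20: T[20][1]=1·1+0=1  T[20][2]=2·262143+1=524287  T[20][3]=3·193448101+262143=580606446  T[20][4]=4·11259666950+193448101=45232115901  T[20][5]=5·147589284710+11259666950=749206090500  T[20][6]=6·693081601779+147589284710=4306078895384  T[20][7]=7·1492924634839+693081601779=11143554045652  T[20][8]=8·1709751003480+1492924634839=15170932662679  T[20][9]=9·1144614626805+1709751003480=12011282644725  T[20][10]=10·477297033785+1144614626805=5917584964655  T[20][11]=11·129413217791+477297033785=1900842429486  T[20][12]=12·23466951300+129413217791=411016633391  T[20][13]=13·2892439160+23466951300=61068660380  T[20][14]=14·243577530+2892439160=6302524580  T[20][15]=15·13916778+243577530=452329200  T[20][16]=16·527136+13916778=22350954  T[20][17]=17·12597+527136=741285  T[20][18]=18·171+12597=15675  T[20][19]=19·1+171=190  T[20][20]=20·0+1=1
B_20 = ΣS(20,k) = 1+524287+580606446+45232115901+749206090500+4306078895384+11143554045652+15170932662679+12011282644725+5917584964655+1900842429486+411016633391+61068660380+6302524580+452329200+22350954+741285+15675+190+1 = 51724158235372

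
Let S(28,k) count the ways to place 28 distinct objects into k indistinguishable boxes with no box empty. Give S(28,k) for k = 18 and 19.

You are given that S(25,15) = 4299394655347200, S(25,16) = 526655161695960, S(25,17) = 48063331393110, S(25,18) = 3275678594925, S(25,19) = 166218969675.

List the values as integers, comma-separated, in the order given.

[26] T[26,16]:16*526655161695960+4299394655347200=12725877242482560 · T[26,17]:17*48063331393110+526655161695960=1343731795378830 · T[26,18]:18*3275678594925+48063331393110=107025546101760 · T[26,19]:19*166218969675+3275678594925=6433839018750
[27] T[27,17]:17*1343731795378830+12725877242482560=35569317763922670 · T[27,18]:18*107025546101760+1343731795378830=3270191625210510 · T[27,19]:19*6433839018750+107025546101760=229268487458010
[28] T[28,18]:18*3270191625210510+35569317763922670=94432767017711850 · T[28,19]:19*229268487458010+3270191625210510=7626292886912700
Read S(28,18) = 94432767017711850, S(28,19) = 7626292886912700.

94432767017711850, 7626292886912700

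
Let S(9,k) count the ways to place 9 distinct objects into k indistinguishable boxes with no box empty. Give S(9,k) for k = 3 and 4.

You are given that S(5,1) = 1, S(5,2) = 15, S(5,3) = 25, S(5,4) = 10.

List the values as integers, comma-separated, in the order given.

[6] T[6,1]:1*1+0=1 · T[6,2]:2*15+1=31 · T[6,3]:3*25+15=90 · T[6,4]:4*10+25=65
[7] T[7,1]:1*1+0=1 · T[7,2]:2*31+1=63 · T[7,3]:3*90+31=301 · T[7,4]:4*65+90=350
[8] T[8,2]:2*63+1=127 · T[8,3]:3*301+63=966 · T[8,4]:4*350+301=1701
[9] T[9,3]:3*966+127=3025 · T[9,4]:4*1701+966=7770
Read S(9,3) = 3025, S(9,4) = 7770.

3025, 7770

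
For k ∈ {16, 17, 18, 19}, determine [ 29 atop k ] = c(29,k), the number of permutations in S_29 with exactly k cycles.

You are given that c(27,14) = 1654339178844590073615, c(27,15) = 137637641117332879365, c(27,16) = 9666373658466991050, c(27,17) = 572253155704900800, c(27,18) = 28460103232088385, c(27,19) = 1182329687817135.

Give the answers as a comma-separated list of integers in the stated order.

i=28: T(28,15)=1654339178844590073615+27·137637641117332879365=5370555489012577816470 | T(28,16)=137637641117332879365+27·9666373658466991050=398629729895941637715 | T(28,17)=9666373658466991050+27·572253155704900800=25117208862499312650 | T(28,18)=572253155704900800+27·28460103232088385=1340675942971287195 | T(28,19)=28460103232088385+27·1182329687817135=60383004803151030
i=29: T(29,16)=5370555489012577816470+28·398629729895941637715=16532187926098943672490 | T(29,17)=398629729895941637715+28·25117208862499312650=1101911578045922391915 | T(29,18)=25117208862499312650+28·1340675942971287195=62656135265695354110 | T(29,19)=1340675942971287195+28·60383004803151030=3031400077459516035
Read c(29,16) = 16532187926098943672490, c(29,17) = 1101911578045922391915, c(29,18) = 62656135265695354110, c(29,19) = 3031400077459516035.

16532187926098943672490, 1101911578045922391915, 62656135265695354110, 3031400077459516035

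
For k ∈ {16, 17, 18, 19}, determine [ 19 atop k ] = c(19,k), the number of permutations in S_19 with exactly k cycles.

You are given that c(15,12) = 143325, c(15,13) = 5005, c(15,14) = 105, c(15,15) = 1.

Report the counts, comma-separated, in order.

662796, 13566, 171, 1

[16] T[16,13]:15*5005+143325=218400 · T[16,14]:15*105+5005=6580 · T[16,15]:15*1+105=120 · T[16,16]:15*0+1=1
[17] T[17,14]:16*6580+218400=323680 · T[17,15]:16*120+6580=8500 · T[17,16]:16*1+120=136 · T[17,17]:16*0+1=1
[18] T[18,15]:17*8500+323680=468180 · T[18,16]:17*136+8500=10812 · T[18,17]:17*1+136=153 · T[18,18]:17*0+1=1
[19] T[19,16]:18*10812+468180=662796 · T[19,17]:18*153+10812=13566 · T[19,18]:18*1+153=171 · T[19,19]:18*0+1=1
Read c(19,16) = 662796, c(19,17) = 13566, c(19,18) = 171, c(19,19) = 1.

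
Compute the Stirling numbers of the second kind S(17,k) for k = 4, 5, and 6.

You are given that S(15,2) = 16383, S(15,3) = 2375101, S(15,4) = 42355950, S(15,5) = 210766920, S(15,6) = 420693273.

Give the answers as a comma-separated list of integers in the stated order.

694337290, 5652751651, 17505749898

@16  (16,3):2375101·3+16383→7141686, (16,4):42355950·4+2375101→171798901, (16,5):210766920·5+42355950→1096190550, (16,6):420693273·6+210766920→2734926558
@17  (17,4):171798901·4+7141686→694337290, (17,5):1096190550·5+171798901→5652751651, (17,6):2734926558·6+1096190550→17505749898
Read S(17,4) = 694337290, S(17,5) = 5652751651, S(17,6) = 17505749898.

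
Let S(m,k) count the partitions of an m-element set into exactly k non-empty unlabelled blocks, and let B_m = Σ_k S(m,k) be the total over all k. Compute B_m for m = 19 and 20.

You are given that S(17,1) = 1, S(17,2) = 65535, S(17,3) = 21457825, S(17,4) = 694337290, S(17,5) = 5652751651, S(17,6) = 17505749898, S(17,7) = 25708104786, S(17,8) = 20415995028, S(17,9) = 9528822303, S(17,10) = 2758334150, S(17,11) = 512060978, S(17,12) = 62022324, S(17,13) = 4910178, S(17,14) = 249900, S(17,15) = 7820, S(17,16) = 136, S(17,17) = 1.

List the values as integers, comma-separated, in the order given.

5832742205057, 51724158235372

@18  (18,1):1·1+0→1, (18,2):65535·2+1→131071, (18,3):21457825·3+65535→64439010, (18,4):694337290·4+21457825→2798806985, (18,5):5652751651·5+694337290→28958095545, (18,6):17505749898·6+5652751651→110687251039, (18,7):25708104786·7+17505749898→197462483400, (18,8):20415995028·8+25708104786→189036065010, (18,9):9528822303·9+20415995028→106175395755, (18,10):2758334150·10+9528822303→37112163803, (18,11):512060978·11+2758334150→8391004908, (18,12):62022324·12+512060978→1256328866, (18,13):4910178·13+62022324→125854638, (18,14):249900·14+4910178→8408778, (18,15):7820·15+249900→367200, (18,16):136·16+7820→9996, (18,17):1·17+136→153, (18,18):0·18+1→1
@19  (19,1):1·1+0→1, (19,2):131071·2+1→262143, (19,3):64439010·3+131071→193448101, (19,4):2798806985·4+64439010→11259666950, (19,5):28958095545·5+2798806985→147589284710, (19,6):110687251039·6+28958095545→693081601779, (19,7):197462483400·7+110687251039→1492924634839, (19,8):189036065010·8+197462483400→1709751003480, (19,9):106175395755·9+189036065010→1144614626805, (19,10):37112163803·10+106175395755→477297033785, (19,11):8391004908·11+37112163803→129413217791, (19,12):1256328866·12+8391004908→23466951300, (19,13):125854638·13+1256328866→2892439160, (19,14):8408778·14+125854638→243577530, (19,15):367200·15+8408778→13916778, (19,16):9996·16+367200→527136, (19,17):153·17+9996→12597, (19,18):1·18+153→171, (19,19):0·19+1→1
@20  (20,1):1·1+0→1, (20,2):262143·2+1→524287, (20,3):193448101·3+262143→580606446, (20,4):11259666950·4+193448101→45232115901, (20,5):147589284710·5+11259666950→749206090500, (20,6):693081601779·6+147589284710→4306078895384, (20,7):1492924634839·7+693081601779→11143554045652, (20,8):1709751003480·8+1492924634839→15170932662679, (20,9):1144614626805·9+1709751003480→12011282644725, (20,10):477297033785·10+1144614626805→5917584964655, (20,11):129413217791·11+477297033785→1900842429486, (20,12):23466951300·12+129413217791→411016633391, (20,13):2892439160·13+23466951300→61068660380, (20,14):243577530·14+2892439160→6302524580, (20,15):13916778·15+243577530→452329200, (20,16):527136·16+13916778→22350954, (20,17):12597·17+527136→741285, (20,18):171·18+12597→15675, (20,19):1·19+171→190, (20,20):0·20+1→1
B_19 = ΣS(19,k) = 1+262143+193448101+11259666950+147589284710+693081601779+1492924634839+1709751003480+1144614626805+477297033785+129413217791+23466951300+2892439160+243577530+13916778+527136+12597+171+1 = 5832742205057
B_20 = ΣS(20,k) = 1+524287+580606446+45232115901+749206090500+4306078895384+11143554045652+15170932662679+12011282644725+5917584964655+1900842429486+411016633391+61068660380+6302524580+452329200+22350954+741285+15675+190+1 = 51724158235372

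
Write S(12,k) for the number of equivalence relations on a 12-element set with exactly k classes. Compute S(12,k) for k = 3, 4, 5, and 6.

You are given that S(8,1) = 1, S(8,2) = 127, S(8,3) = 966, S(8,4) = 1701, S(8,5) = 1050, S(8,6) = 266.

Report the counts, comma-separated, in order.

[9] T[9,1]:1*1+0=1 · T[9,2]:2*127+1=255 · T[9,3]:3*966+127=3025 · T[9,4]:4*1701+966=7770 · T[9,5]:5*1050+1701=6951 · T[9,6]:6*266+1050=2646
[10] T[10,1]:1*1+0=1 · T[10,2]:2*255+1=511 · T[10,3]:3*3025+255=9330 · T[10,4]:4*7770+3025=34105 · T[10,5]:5*6951+7770=42525 · T[10,6]:6*2646+6951=22827
[11] T[11,2]:2*511+1=1023 · T[11,3]:3*9330+511=28501 · T[11,4]:4*34105+9330=145750 · T[11,5]:5*42525+34105=246730 · T[11,6]:6*22827+42525=179487
[12] T[12,3]:3*28501+1023=86526 · T[12,4]:4*145750+28501=611501 · T[12,5]:5*246730+145750=1379400 · T[12,6]:6*179487+246730=1323652
Read S(12,3) = 86526, S(12,4) = 611501, S(12,5) = 1379400, S(12,6) = 1323652.

86526, 611501, 1379400, 1323652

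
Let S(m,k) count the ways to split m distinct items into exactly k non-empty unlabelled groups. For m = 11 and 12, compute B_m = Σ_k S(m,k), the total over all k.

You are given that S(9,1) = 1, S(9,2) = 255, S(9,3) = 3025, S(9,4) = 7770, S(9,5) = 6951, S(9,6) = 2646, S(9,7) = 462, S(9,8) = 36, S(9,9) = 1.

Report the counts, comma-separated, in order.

r10: T_10,1=1×1+0=1; T_10,2=2×255+1=511; T_10,3=3×3025+255=9330; T_10,4=4×7770+3025=34105; T_10,5=5×6951+7770=42525; T_10,6=6×2646+6951=22827; T_10,7=7×462+2646=5880; T_10,8=8×36+462=750; T_10,9=9×1+36=45; T_10,10=10×0+1=1
r11: T_11,1=1×1+0=1; T_11,2=2×511+1=1023; T_11,3=3×9330+511=28501; T_11,4=4×34105+9330=145750; T_11,5=5×42525+34105=246730; T_11,6=6×22827+42525=179487; T_11,7=7×5880+22827=63987; T_11,8=8×750+5880=11880; T_11,9=9×45+750=1155; T_11,10=10×1+45=55; T_11,11=11×0+1=1
r12: T_12,1=1×1+0=1; T_12,2=2×1023+1=2047; T_12,3=3×28501+1023=86526; T_12,4=4×145750+28501=611501; T_12,5=5×246730+145750=1379400; T_12,6=6×179487+246730=1323652; T_12,7=7×63987+179487=627396; T_12,8=8×11880+63987=159027; T_12,9=9×1155+11880=22275; T_12,10=10×55+1155=1705; T_12,11=11×1+55=66; T_12,12=12×0+1=1
B_11 = ΣS(11,k) = 1+1023+28501+145750+246730+179487+63987+11880+1155+55+1 = 678570
B_12 = ΣS(12,k) = 1+2047+86526+611501+1379400+1323652+627396+159027+22275+1705+66+1 = 4213597

678570, 4213597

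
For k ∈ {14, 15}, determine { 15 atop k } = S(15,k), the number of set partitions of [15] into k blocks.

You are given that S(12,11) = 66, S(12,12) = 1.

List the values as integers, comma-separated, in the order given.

105, 1

r13: T_13,12=12×1+66=78; T_13,13=13×0+1=1
r14: T_14,13=13×1+78=91; T_14,14=14×0+1=1
r15: T_15,14=14×1+91=105; T_15,15=15×0+1=1
Read S(15,14) = 105, S(15,15) = 1.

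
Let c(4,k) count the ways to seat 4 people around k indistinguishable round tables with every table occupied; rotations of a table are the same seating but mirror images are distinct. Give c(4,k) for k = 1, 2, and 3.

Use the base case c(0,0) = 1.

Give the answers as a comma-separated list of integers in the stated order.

6, 11, 6

i=1: T(1,1)=1+0·0=1
i=2: T(2,1)=0+1·1=1 | T(2,2)=1+1·0=1
i=3: T(3,1)=0+2·1=2 | T(3,2)=1+2·1=3 | T(3,3)=1+2·0=1
i=4: T(4,1)=0+3·2=6 | T(4,2)=2+3·3=11 | T(4,3)=3+3·1=6
Read c(4,1) = 6, c(4,2) = 11, c(4,3) = 6.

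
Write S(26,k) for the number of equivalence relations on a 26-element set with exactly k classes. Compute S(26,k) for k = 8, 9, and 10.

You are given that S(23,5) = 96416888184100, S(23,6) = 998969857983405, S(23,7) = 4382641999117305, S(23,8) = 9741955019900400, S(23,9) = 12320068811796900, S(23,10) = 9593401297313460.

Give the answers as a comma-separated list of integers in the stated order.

r24: T_24,6=6×998969857983405+96416888184100=6090236036084530; T_24,7=7×4382641999117305+998969857983405=31677463851804540; T_24,8=8×9741955019900400+4382641999117305=82318282158320505; T_24,9=9×12320068811796900+9741955019900400=120622574326072500; T_24,10=10×9593401297313460+12320068811796900=108254081784931500
r25: T_25,7=7×31677463851804540+6090236036084530=227832482998716310; T_25,8=8×82318282158320505+31677463851804540=690223721118368580; T_25,9=9×120622574326072500+82318282158320505=1167921451092973005; T_25,10=10×108254081784931500+120622574326072500=1203163392175387500
r26: T_26,8=8×690223721118368580+227832482998716310=5749622251945664950; T_26,9=9×1167921451092973005+690223721118368580=11201516780955125625; T_26,10=10×1203163392175387500+1167921451092973005=13199555372846848005
Read S(26,8) = 5749622251945664950, S(26,9) = 11201516780955125625, S(26,10) = 13199555372846848005.

5749622251945664950, 11201516780955125625, 13199555372846848005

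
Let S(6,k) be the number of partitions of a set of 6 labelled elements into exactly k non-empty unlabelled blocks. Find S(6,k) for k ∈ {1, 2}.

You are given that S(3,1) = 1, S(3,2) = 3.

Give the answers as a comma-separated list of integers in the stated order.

r4: T_4,1=1×1+0=1; T_4,2=2×3+1=7
r5: T_5,1=1×1+0=1; T_5,2=2×7+1=15
r6: T_6,1=1×1+0=1; T_6,2=2×15+1=31
Read S(6,1) = 1, S(6,2) = 31.

1, 31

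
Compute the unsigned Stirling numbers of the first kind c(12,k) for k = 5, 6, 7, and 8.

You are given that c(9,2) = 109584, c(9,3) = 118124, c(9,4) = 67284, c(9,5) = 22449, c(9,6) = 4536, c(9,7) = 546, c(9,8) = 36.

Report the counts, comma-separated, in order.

45995730, 13339535, 2637558, 357423

row 10: T[10][3]=9·118124+109584=1172700  T[10][4]=9·67284+118124=723680  T[10][5]=9·22449+67284=269325  T[10][6]=9·4536+22449=63273  T[10][7]=9·546+4536=9450  T[10][8]=9·36+546=870
row 11: T[11][4]=10·723680+1172700=8409500  T[11][5]=10·269325+723680=3416930  T[11][6]=10·63273+269325=902055  T[11][7]=10·9450+63273=157773  T[11][8]=10·870+9450=18150
row 12: T[12][5]=11·3416930+8409500=45995730  T[12][6]=11·902055+3416930=13339535  T[12][7]=11·157773+902055=2637558  T[12][8]=11·18150+157773=357423
Read c(12,5) = 45995730, c(12,6) = 13339535, c(12,7) = 2637558, c(12,8) = 357423.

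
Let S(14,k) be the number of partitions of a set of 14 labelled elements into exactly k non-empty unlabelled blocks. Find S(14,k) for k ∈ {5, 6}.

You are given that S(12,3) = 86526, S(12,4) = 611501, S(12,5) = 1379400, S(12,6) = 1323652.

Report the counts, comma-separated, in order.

[13] T[13,4]:4*611501+86526=2532530 · T[13,5]:5*1379400+611501=7508501 · T[13,6]:6*1323652+1379400=9321312
[14] T[14,5]:5*7508501+2532530=40075035 · T[14,6]:6*9321312+7508501=63436373
Read S(14,5) = 40075035, S(14,6) = 63436373.

40075035, 63436373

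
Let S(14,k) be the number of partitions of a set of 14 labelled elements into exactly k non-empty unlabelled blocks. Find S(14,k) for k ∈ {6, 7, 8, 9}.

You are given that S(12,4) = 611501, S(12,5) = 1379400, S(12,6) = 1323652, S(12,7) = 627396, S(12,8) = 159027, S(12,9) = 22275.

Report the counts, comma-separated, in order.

63436373, 49329280, 20912320, 5135130

r13: T_13,5=5×1379400+611501=7508501; T_13,6=6×1323652+1379400=9321312; T_13,7=7×627396+1323652=5715424; T_13,8=8×159027+627396=1899612; T_13,9=9×22275+159027=359502
r14: T_14,6=6×9321312+7508501=63436373; T_14,7=7×5715424+9321312=49329280; T_14,8=8×1899612+5715424=20912320; T_14,9=9×359502+1899612=5135130
Read S(14,6) = 63436373, S(14,7) = 49329280, S(14,8) = 20912320, S(14,9) = 5135130.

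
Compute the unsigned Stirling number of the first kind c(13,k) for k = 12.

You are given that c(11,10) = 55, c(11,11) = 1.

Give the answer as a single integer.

78

row 12: T[12][11]=11·1+55=66  T[12][12]=11·0+1=1
row 13: T[13][12]=12·1+66=78
Read c(13,12) = 78.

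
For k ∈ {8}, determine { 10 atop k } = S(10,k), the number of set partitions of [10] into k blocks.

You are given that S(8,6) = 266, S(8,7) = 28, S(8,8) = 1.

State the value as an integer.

750

row 9: T[9][7]=7·28+266=462  T[9][8]=8·1+28=36
row 10: T[10][8]=8·36+462=750
Read S(10,8) = 750.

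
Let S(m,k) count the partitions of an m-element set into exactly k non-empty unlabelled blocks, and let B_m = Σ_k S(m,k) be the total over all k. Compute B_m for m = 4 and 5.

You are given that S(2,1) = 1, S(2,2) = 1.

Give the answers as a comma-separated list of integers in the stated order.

row 3: T[3][1]=1·1+0=1  T[3][2]=2·1+1=3  T[3][3]=3·0+1=1
row 4: T[4][1]=1·1+0=1  T[4][2]=2·3+1=7  T[4][3]=3·1+3=6  T[4][4]=4·0+1=1
row 5: T[5][1]=1·1+0=1  T[5][2]=2·7+1=15  T[5][3]=3·6+7=25  T[5][4]=4·1+6=10  T[5][5]=5·0+1=1
B_4 = ΣS(4,k) = 1+7+6+1 = 15
B_5 = ΣS(5,k) = 1+15+25+10+1 = 52

15, 52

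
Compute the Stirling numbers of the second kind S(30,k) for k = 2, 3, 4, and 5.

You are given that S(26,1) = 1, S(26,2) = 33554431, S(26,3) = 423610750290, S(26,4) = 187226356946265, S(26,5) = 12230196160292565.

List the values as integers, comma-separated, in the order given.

r27: T_27,1=1×1+0=1; T_27,2=2×33554431+1=67108863; T_27,3=3×423610750290+33554431=1270865805301; T_27,4=4×187226356946265+423610750290=749329038535350; T_27,5=5×12230196160292565+187226356946265=61338207158409090
r28: T_28,1=1×1+0=1; T_28,2=2×67108863+1=134217727; T_28,3=3×1270865805301+67108863=3812664524766; T_28,4=4×749329038535350+1270865805301=2998587019946701; T_28,5=5×61338207158409090+749329038535350=307440364830580800
r29: T_29,1=1×1+0=1; T_29,2=2×134217727+1=268435455; T_29,3=3×3812664524766+134217727=11438127792025; T_29,4=4×2998587019946701+3812664524766=11998160744311570; T_29,5=5×307440364830580800+2998587019946701=1540200411172850701
r30: T_30,2=2×268435455+1=536870911; T_30,3=3×11438127792025+268435455=34314651811530; T_30,4=4×11998160744311570+11438127792025=48004081105038305; T_30,5=5×1540200411172850701+11998160744311570=7713000216608565075
Read S(30,2) = 536870911, S(30,3) = 34314651811530, S(30,4) = 48004081105038305, S(30,5) = 7713000216608565075.

536870911, 34314651811530, 48004081105038305, 7713000216608565075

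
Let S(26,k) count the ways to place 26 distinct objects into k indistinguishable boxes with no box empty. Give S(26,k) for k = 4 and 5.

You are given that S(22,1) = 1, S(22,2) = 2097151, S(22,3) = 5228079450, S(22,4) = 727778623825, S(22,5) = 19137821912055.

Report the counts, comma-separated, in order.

187226356946265, 12230196160292565

row 23: T[23][1]=1·1+0=1  T[23][2]=2·2097151+1=4194303  T[23][3]=3·5228079450+2097151=15686335501  T[23][4]=4·727778623825+5228079450=2916342574750  T[23][5]=5·19137821912055+727778623825=96416888184100
row 24: T[24][2]=2·4194303+1=8388607  T[24][3]=3·15686335501+4194303=47063200806  T[24][4]=4·2916342574750+15686335501=11681056634501  T[24][5]=5·96416888184100+2916342574750=485000783495250
row 25: T[25][3]=3·47063200806+8388607=141197991025  T[25][4]=4·11681056634501+47063200806=46771289738810  T[25][5]=5·485000783495250+11681056634501=2436684974110751
row 26: T[26][4]=4·46771289738810+141197991025=187226356946265  T[26][5]=5·2436684974110751+46771289738810=12230196160292565
Read S(26,4) = 187226356946265, S(26,5) = 12230196160292565.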